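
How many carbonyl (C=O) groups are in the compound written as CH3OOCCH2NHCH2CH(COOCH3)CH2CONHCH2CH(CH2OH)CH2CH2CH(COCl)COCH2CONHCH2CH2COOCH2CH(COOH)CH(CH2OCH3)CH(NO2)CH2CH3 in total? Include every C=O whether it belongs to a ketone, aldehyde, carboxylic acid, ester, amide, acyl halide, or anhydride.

CH3OOC: ester, 1 C=O (running total 1).
CH(COOCH3): ester, 1 C=O (running total 2).
CH2CONHCH2: amide, 1 C=O (running total 3).
CH(COCl): acyl halide, 1 C=O (running total 4).
CO: ketone, 1 C=O (running total 5).
CH2CONHCH2: amide, 1 C=O (running total 6).
CH2COOCH2: ester, 1 C=O (running total 7).
CH(COOH): carboxylic acid, 1 C=O (running total 8).

8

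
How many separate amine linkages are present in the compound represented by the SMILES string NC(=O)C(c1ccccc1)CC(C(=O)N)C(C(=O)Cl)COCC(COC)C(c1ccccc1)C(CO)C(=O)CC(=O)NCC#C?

0

Taking each segment in turn:
  H2NCO: –C(=O)NH2: carbonyl C bonded to C and to N → amide (the N is not a separate amine).
  CH(C6H5): pendant –C6H5: benzene ring → arene.
  CH(CONH2): pendant –CONH2: carbonyl C bonded to C and N → amide.
  CH(COCl): pendant –C(=O)X: carbonyl C bonded to C and halogen → acyl halide.
  CH2OCH2: C–O–C with sp³ carbons on both sides and no adjacent C=O → ether.
  CH(CH2OCH3): pendant –CH2OCH3: C–O–C linkage → ether.
  CH(C6H5): pendant –C6H5: benzene ring → arene.
  CH(CH2OH): pendant –CH2OH on an sp³ backbone C → alcohol.
  CO: –C(=O)– with carbon on both sides → ketone.
  CH2CONHCH2: –C(=O)–N– linkage → amide (the N is not an amine).
  C≡CH: C≡C triple bond → alkyne.
No segment is a amine: H2NCO is amide, not amine; CH(CONH2) is amide, not amine; CH2CONHCH2 is amide, not amine. → 0.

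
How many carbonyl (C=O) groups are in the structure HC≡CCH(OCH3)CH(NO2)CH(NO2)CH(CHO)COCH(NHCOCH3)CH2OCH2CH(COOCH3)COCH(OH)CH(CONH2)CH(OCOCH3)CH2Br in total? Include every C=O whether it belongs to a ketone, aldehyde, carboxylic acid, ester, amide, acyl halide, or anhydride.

7

CH(CHO): aldehyde, 1 C=O (running total 1).
CO: ketone, 1 C=O (running total 2).
CH(NHCOCH3): amide, 1 C=O (running total 3).
CH(COOCH3): ester, 1 C=O (running total 4).
CO: ketone, 1 C=O (running total 5).
CH(CONH2): amide, 1 C=O (running total 6).
CH(OCOCH3): ester, 1 C=O (running total 7).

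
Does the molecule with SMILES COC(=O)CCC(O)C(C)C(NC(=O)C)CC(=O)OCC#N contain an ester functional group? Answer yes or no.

CH3O–C(=O)–: carbonyl C bonded to C and to –OCH3 → ester (not ketone + ether).
–OH on an sp³ carbon → alcohol (secondary).
pendant –NHC(=O)CH3: N bonded to a carbonyl → amide (not amine).
–C(=O)–O–C with C on the carbonyl side → ester.
–C≡N: carbon triple-bonded to nitrogen → nitrile.
The CH3OOC segment supplies the ester: CH3O–C(=O)–: carbonyl C bonded to C and to –OCH3 → ester (not ketone + ether).

yes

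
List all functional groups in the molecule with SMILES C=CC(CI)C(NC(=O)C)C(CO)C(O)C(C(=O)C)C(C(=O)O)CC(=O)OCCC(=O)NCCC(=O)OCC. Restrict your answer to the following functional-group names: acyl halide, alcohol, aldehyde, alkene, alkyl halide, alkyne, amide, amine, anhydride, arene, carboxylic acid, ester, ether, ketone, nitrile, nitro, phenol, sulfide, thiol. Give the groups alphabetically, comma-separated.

alcohol, alkene, alkyl halide, amide, carboxylic acid, ester, ketone

Taking each segment in turn:
  CH2=CH: C=C double bond → alkene.
  CH(CH2I): pendant –CH2X: halogen on sp³ carbon → alkyl halide.
  CH(NHCOCH3): pendant –NHC(=O)CH3: N bonded to a carbonyl → amide (not amine).
  CH(CH2OH): pendant –CH2OH on an sp³ backbone C → alcohol.
  CH(OH): –OH on an sp³ carbon → alcohol (secondary).
  CH(COCH3): pendant –COCH3: carbonyl C bonded to two carbons → ketone.
  CH(COOH): pendant –COOH: carbonyl C bonded to C and –OH → carboxylic acid.
  CH2COOCH2: –C(=O)–O–C with C on the carbonyl side → ester.
  CH2CONHCH2: –C(=O)–N– linkage → amide (the N is not an amine).
  COOCH2CH3: –C(=O)OCH2CH3: carbonyl C bonded to C and to –OEt → ester.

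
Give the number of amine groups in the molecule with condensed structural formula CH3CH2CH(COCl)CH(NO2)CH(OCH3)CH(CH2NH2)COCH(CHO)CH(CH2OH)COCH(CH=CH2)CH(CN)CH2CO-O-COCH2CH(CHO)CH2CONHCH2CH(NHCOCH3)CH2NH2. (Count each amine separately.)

Reading the structure from left to right:
  CH(COCl): pendant –C(=O)X: carbonyl C bonded to C and halogen → acyl halide.
  CH(NO2): –NO2 on an sp³ carbon → nitro (the N=O is not a carbonyl).
  CH(OCH3): pendant –OCH3: C–O–C with sp³ C, no adjacent C=O → ether.
  CH(CH2NH2): pendant –CH2NH2: N on sp³ C, no adjacent C=O → amine.
  CO: –C(=O)– with carbon on both sides → ketone.
  CH(CHO): pendant –CHO: carbonyl C bonded to C and H → aldehyde.
  CH(CH2OH): pendant –CH2OH on an sp³ backbone C → alcohol.
  CO: –C(=O)– with carbon on both sides → ketone.
  CH(CH=CH2): pendant –CH=CH2: C=C double bond → alkene.
  CH(CN): pendant –C≡N: nitrile.
  CH2CO-O-COCH2: two acyl groups sharing one oxygen, –C(=O)–O–C(=O)– → anhydride.
  CH(CHO): pendant –CHO: carbonyl C bonded to C and H → aldehyde.
  CH2CONHCH2: –C(=O)–N– linkage → amide (the N is not an amine).
  CH(NHCOCH3): pendant –NHC(=O)CH3: N bonded to a carbonyl → amide (not amine).
  CH2NH2: –NH2 on an sp³ carbon with no adjacent C=O → amine.
Amine appears at: CH(CH2NH2), CH2NH2 → 2.

2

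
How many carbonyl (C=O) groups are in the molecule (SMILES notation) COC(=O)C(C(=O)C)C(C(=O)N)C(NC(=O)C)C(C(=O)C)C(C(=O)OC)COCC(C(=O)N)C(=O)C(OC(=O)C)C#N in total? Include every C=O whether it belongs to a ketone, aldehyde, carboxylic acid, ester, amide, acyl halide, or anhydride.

9

CH3OOC: ester, 1 C=O (running total 1).
CH(COCH3): ketone, 1 C=O (running total 2).
CH(CONH2): amide, 1 C=O (running total 3).
CH(NHCOCH3): amide, 1 C=O (running total 4).
CH(COCH3): ketone, 1 C=O (running total 5).
CH(COOCH3): ester, 1 C=O (running total 6).
CH(CONH2): amide, 1 C=O (running total 7).
CO: ketone, 1 C=O (running total 8).
CH(OCOCH3): ester, 1 C=O (running total 9).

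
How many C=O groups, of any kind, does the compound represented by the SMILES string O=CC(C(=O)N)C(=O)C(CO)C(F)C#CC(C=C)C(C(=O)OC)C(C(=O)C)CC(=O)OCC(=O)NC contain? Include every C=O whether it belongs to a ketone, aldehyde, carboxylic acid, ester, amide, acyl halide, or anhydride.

OHC: aldehyde, 1 C=O (running total 1).
CH(CONH2): amide, 1 C=O (running total 2).
CO: ketone, 1 C=O (running total 3).
CH(COOCH3): ester, 1 C=O (running total 4).
CH(COCH3): ketone, 1 C=O (running total 5).
CH2COOCH2: ester, 1 C=O (running total 6).
CONHCH3: amide, 1 C=O (running total 7).

7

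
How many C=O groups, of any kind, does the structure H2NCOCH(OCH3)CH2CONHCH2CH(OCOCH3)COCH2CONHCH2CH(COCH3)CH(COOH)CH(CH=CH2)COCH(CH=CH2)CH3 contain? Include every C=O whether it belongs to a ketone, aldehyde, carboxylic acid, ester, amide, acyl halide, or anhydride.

H2NCO: amide, 1 C=O (running total 1).
CH2CONHCH2: amide, 1 C=O (running total 2).
CH(OCOCH3): ester, 1 C=O (running total 3).
CO: ketone, 1 C=O (running total 4).
CH2CONHCH2: amide, 1 C=O (running total 5).
CH(COCH3): ketone, 1 C=O (running total 6).
CH(COOH): carboxylic acid, 1 C=O (running total 7).
CO: ketone, 1 C=O (running total 8).

8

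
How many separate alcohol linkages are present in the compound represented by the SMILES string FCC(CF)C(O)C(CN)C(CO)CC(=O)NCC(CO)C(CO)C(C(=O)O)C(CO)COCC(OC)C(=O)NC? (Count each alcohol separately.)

Taking each segment in turn:
  FCH2: halogen on an sp³ carbon → alkyl halide.
  CH(CH2F): pendant –CH2X: halogen on sp³ carbon → alkyl halide.
  CH(OH): –OH on an sp³ carbon → alcohol (secondary).
  CH(CH2NH2): pendant –CH2NH2: N on sp³ C, no adjacent C=O → amine.
  CH(CH2OH): pendant –CH2OH on an sp³ backbone C → alcohol.
  CH2CONHCH2: –C(=O)–N– linkage → amide (the N is not an amine).
  CH(CH2OH): pendant –CH2OH on an sp³ backbone C → alcohol.
  CH(CH2OH): pendant –CH2OH on an sp³ backbone C → alcohol.
  CH(COOH): pendant –COOH: carbonyl C bonded to C and –OH → carboxylic acid.
  CH(CH2OH): pendant –CH2OH on an sp³ backbone C → alcohol.
  CH2OCH2: C–O–C with sp³ carbons on both sides and no adjacent C=O → ether.
  CH(OCH3): pendant –OCH3: C–O–C with sp³ C, no adjacent C=O → ether.
  CONHCH3: –C(=O)NHCH3: carbonyl C bonded to C and to N → amide (the N is not an amine).
Alcohol appears at: CH(OH), CH(CH2OH), CH(CH2OH), CH(CH2OH), CH(CH2OH) → 5.

5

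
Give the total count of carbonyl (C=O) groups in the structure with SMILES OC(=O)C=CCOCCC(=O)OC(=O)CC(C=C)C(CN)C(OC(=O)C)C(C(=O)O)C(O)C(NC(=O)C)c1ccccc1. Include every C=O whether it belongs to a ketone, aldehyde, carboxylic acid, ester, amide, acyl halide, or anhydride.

6

HOOC: carboxylic acid, 1 C=O (running total 1).
CH2CO-O-COCH2: anhydride, 2 C=O (running total 3).
CH(OCOCH3): ester, 1 C=O (running total 4).
CH(COOH): carboxylic acid, 1 C=O (running total 5).
CH(NHCOCH3): amide, 1 C=O (running total 6).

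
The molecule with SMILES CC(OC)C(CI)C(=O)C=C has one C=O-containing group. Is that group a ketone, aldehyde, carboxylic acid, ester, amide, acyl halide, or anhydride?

ketone

The carbonyl is in the CO segment: –C(=O)– with carbon on both sides → ketone.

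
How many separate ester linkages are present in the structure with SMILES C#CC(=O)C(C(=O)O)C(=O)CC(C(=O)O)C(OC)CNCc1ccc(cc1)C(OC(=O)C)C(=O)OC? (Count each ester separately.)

Taking each segment in turn:
  HC≡C: C≡C triple bond → alkyne.
  CO: –C(=O)– with carbon on both sides → ketone.
  CH(COOH): pendant –COOH: carbonyl C bonded to C and –OH → carboxylic acid.
  CO: –C(=O)– with carbon on both sides → ketone.
  CH(COOH): pendant –COOH: carbonyl C bonded to C and –OH → carboxylic acid.
  CH(OCH3): pendant –OCH3: C–O–C with sp³ C, no adjacent C=O → ether.
  CH2NHCH2: C–N–C with sp³ carbons and no adjacent C=O → amine (secondary).
  C6H4: para-disubstituted benzene ring → arene.
  CH(OCOCH3): pendant –OC(=O)CH3: an acyloxy group → ester.
  COOCH3: –C(=O)OCH3: carbonyl C bonded to C and to –OCH3 → ester (not ketone + ether).
Ester appears at: CH(OCOCH3), COOCH3 → 2.

2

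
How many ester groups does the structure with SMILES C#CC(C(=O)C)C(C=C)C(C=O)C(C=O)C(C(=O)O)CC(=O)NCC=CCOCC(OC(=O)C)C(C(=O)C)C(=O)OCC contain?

2

Reading the structure from left to right:
  HC≡C: C≡C triple bond → alkyne.
  CH(COCH3): pendant –COCH3: carbonyl C bonded to two carbons → ketone.
  CH(CH=CH2): pendant –CH=CH2: C=C double bond → alkene.
  CH(CHO): pendant –CHO: carbonyl C bonded to C and H → aldehyde.
  CH(CHO): pendant –CHO: carbonyl C bonded to C and H → aldehyde.
  CH(COOH): pendant –COOH: carbonyl C bonded to C and –OH → carboxylic acid.
  CH2CONHCH2: –C(=O)–N– linkage → amide (the N is not an amine).
  CH=CH: C=C double bond → alkene.
  CH2OCH2: C–O–C with sp³ carbons on both sides and no adjacent C=O → ether.
  CH(OCOCH3): pendant –OC(=O)CH3: an acyloxy group → ester.
  CH(COCH3): pendant –COCH3: carbonyl C bonded to two carbons → ketone.
  COOCH2CH3: –C(=O)OCH2CH3: carbonyl C bonded to C and to –OEt → ester.
Ester appears at: CH(OCOCH3), COOCH2CH3 → 2.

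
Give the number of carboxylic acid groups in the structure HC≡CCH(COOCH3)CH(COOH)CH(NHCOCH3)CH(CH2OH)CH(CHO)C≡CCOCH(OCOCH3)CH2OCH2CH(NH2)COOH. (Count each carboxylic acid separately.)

2

Working along the chain:
  HC≡C: C≡C triple bond → alkyne.
  CH(COOCH3): pendant –COOCH3: carbonyl C bonded to C and –OCH3 → ester.
  CH(COOH): pendant –COOH: carbonyl C bonded to C and –OH → carboxylic acid.
  CH(NHCOCH3): pendant –NHC(=O)CH3: N bonded to a carbonyl → amide (not amine).
  CH(CH2OH): pendant –CH2OH on an sp³ backbone C → alcohol.
  CH(CHO): pendant –CHO: carbonyl C bonded to C and H → aldehyde.
  C≡C: C≡C triple bond → alkyne.
  CO: –C(=O)– with carbon on both sides → ketone.
  CH(OCOCH3): pendant –OC(=O)CH3: an acyloxy group → ester.
  CH2OCH2: C–O–C with sp³ carbons on both sides and no adjacent C=O → ether.
  CH(NH2): –NH2 on an sp³ carbon with no adjacent C=O → amine.
  COOH: –COOH: carbonyl C bonded to –OH and C → carboxylic acid (the –OH is not a separate alcohol).
Carboxylic acid appears at: CH(COOH), COOH → 2.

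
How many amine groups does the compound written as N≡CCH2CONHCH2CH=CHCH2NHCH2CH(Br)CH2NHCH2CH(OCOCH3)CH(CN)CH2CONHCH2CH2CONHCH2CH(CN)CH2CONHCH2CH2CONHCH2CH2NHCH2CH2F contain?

3

N≡C–: carbon triple-bonded to nitrogen → nitrile.
–C(=O)–N– linkage → amide (the N is not an amine).
C=C double bond → alkene.
C–N–C with sp³ carbons and no adjacent C=O → amine (secondary).
halogen on an sp³ carbon → alkyl halide.
C–N–C with sp³ carbons and no adjacent C=O → amine (secondary).
pendant –OC(=O)CH3: an acyloxy group → ester.
pendant –C≡N: nitrile.
–C(=O)–N– linkage → amide (the N is not an amine).
–C(=O)–N– linkage → amide (the N is not an amine).
pendant –C≡N: nitrile.
–C(=O)–N– linkage → amide (the N is not an amine).
–C(=O)–N– linkage → amide (the N is not an amine).
C–N–C with sp³ carbons and no adjacent C=O → amine (secondary).
halogen on an sp³ carbon → alkyl halide.
Amine appears at: CH2NHCH2, CH2NHCH2, CH2NHCH2 → 3.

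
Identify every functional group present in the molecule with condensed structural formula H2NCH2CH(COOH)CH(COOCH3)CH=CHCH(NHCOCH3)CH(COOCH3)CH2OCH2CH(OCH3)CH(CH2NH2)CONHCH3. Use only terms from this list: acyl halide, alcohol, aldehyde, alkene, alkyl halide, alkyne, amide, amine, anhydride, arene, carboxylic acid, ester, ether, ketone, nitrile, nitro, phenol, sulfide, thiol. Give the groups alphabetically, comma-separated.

alkene, amide, amine, carboxylic acid, ester, ether

–NH2 on an sp³ carbon with no adjacent C=O → amine.
pendant –COOH: carbonyl C bonded to C and –OH → carboxylic acid.
pendant –COOCH3: carbonyl C bonded to C and –OCH3 → ester.
C=C double bond → alkene.
pendant –NHC(=O)CH3: N bonded to a carbonyl → amide (not amine).
pendant –COOCH3: carbonyl C bonded to C and –OCH3 → ester.
C–O–C with sp³ carbons on both sides and no adjacent C=O → ether.
pendant –OCH3: C–O–C with sp³ C, no adjacent C=O → ether.
pendant –CH2NH2: N on sp³ C, no adjacent C=O → amine.
–C(=O)NHCH3: carbonyl C bonded to C and to N → amide (the N is not an amine).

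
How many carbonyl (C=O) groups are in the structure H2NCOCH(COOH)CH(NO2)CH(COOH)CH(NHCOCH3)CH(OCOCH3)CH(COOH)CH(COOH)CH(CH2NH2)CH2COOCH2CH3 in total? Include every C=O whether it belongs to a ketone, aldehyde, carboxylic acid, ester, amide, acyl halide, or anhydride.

8

H2NCO: amide, 1 C=O (running total 1).
CH(COOH): carboxylic acid, 1 C=O (running total 2).
CH(COOH): carboxylic acid, 1 C=O (running total 3).
CH(NHCOCH3): amide, 1 C=O (running total 4).
CH(OCOCH3): ester, 1 C=O (running total 5).
CH(COOH): carboxylic acid, 1 C=O (running total 6).
CH(COOH): carboxylic acid, 1 C=O (running total 7).
CH2COOCH2: ester, 1 C=O (running total 8).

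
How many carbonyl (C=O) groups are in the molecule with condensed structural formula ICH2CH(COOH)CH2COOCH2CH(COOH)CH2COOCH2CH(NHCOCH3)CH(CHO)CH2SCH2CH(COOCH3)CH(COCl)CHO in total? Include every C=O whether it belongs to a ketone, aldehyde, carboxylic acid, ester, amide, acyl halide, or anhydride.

CH(COOH): carboxylic acid, 1 C=O (running total 1).
CH2COOCH2: ester, 1 C=O (running total 2).
CH(COOH): carboxylic acid, 1 C=O (running total 3).
CH2COOCH2: ester, 1 C=O (running total 4).
CH(NHCOCH3): amide, 1 C=O (running total 5).
CH(CHO): aldehyde, 1 C=O (running total 6).
CH(COOCH3): ester, 1 C=O (running total 7).
CH(COCl): acyl halide, 1 C=O (running total 8).
CHO: aldehyde, 1 C=O (running total 9).

9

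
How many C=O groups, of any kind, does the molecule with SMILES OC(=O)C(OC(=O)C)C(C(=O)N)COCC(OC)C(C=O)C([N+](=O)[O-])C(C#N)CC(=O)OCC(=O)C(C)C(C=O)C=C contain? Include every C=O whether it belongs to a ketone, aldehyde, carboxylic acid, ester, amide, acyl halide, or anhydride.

7

HOOC: carboxylic acid, 1 C=O (running total 1).
CH(OCOCH3): ester, 1 C=O (running total 2).
CH(CONH2): amide, 1 C=O (running total 3).
CH(CHO): aldehyde, 1 C=O (running total 4).
CH2COOCH2: ester, 1 C=O (running total 5).
CO: ketone, 1 C=O (running total 6).
CH(CHO): aldehyde, 1 C=O (running total 7).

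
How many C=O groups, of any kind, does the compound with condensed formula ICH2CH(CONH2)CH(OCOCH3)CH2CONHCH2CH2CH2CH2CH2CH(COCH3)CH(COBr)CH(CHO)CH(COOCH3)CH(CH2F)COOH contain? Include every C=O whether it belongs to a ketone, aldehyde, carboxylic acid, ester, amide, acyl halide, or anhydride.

CH(CONH2): amide, 1 C=O (running total 1).
CH(OCOCH3): ester, 1 C=O (running total 2).
CH2CONHCH2: amide, 1 C=O (running total 3).
CH(COCH3): ketone, 1 C=O (running total 4).
CH(COBr): acyl halide, 1 C=O (running total 5).
CH(CHO): aldehyde, 1 C=O (running total 6).
CH(COOCH3): ester, 1 C=O (running total 7).
COOH: carboxylic acid, 1 C=O (running total 8).

8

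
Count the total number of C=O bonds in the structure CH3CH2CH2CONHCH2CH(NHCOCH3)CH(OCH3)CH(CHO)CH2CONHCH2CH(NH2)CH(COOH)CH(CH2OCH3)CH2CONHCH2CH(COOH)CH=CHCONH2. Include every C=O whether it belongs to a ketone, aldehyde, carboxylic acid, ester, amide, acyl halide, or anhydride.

8

CH2CONHCH2: amide, 1 C=O (running total 1).
CH(NHCOCH3): amide, 1 C=O (running total 2).
CH(CHO): aldehyde, 1 C=O (running total 3).
CH2CONHCH2: amide, 1 C=O (running total 4).
CH(COOH): carboxylic acid, 1 C=O (running total 5).
CH2CONHCH2: amide, 1 C=O (running total 6).
CH(COOH): carboxylic acid, 1 C=O (running total 7).
CONH2: amide, 1 C=O (running total 8).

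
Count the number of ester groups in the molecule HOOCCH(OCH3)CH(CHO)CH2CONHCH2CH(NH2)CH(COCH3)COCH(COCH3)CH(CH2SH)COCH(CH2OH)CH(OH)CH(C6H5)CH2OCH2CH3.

0

–COOH: carbonyl C bonded to –OH and C → carboxylic acid (the –OH is not a separate alcohol).
pendant –OCH3: C–O–C with sp³ C, no adjacent C=O → ether.
pendant –CHO: carbonyl C bonded to C and H → aldehyde.
–C(=O)–N– linkage → amide (the N is not an amine).
–NH2 on an sp³ carbon with no adjacent C=O → amine.
pendant –COCH3: carbonyl C bonded to two carbons → ketone.
–C(=O)– with carbon on both sides → ketone.
pendant –COCH3: carbonyl C bonded to two carbons → ketone.
pendant –CH2SH → thiol.
–C(=O)– with carbon on both sides → ketone.
pendant –CH2OH on an sp³ backbone C → alcohol.
–OH on an sp³ carbon → alcohol (secondary).
pendant –C6H5: benzene ring → arene.
C–O–C with sp³ carbons on both sides and no adjacent C=O → ether.
No segment is a ester: HOOC is carboxylic acid, not ester; CH(OCH3) is ether, not ester; CH(COCH3) is ketone, not ester. → 0.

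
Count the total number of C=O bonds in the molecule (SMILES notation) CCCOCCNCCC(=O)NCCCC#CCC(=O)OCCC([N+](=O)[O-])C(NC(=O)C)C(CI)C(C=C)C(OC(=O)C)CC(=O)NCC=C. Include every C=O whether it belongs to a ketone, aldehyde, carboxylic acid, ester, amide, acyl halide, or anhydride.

5

CH2CONHCH2: amide, 1 C=O (running total 1).
CH2COOCH2: ester, 1 C=O (running total 2).
CH(NHCOCH3): amide, 1 C=O (running total 3).
CH(OCOCH3): ester, 1 C=O (running total 4).
CH2CONHCH2: amide, 1 C=O (running total 5).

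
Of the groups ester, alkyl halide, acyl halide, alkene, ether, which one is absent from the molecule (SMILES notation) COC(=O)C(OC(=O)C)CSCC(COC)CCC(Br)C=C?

alkyl halide: present (CH(Br) — halogen on an sp³ carbon → alkyl halide).
alkene: present (CH=CH2 — C=C double bond → alkene).
ester: present (CH3OOC — CH3O–C(=O)–: carbonyl C bonded to C and to –OCH3 → ester (not ketone + ether)).
ether: present (CH(CH2OCH3) — pendant –CH2OCH3: C–O–C linkage → ether).
acyl halide: no segment matches this pattern.

acyl halide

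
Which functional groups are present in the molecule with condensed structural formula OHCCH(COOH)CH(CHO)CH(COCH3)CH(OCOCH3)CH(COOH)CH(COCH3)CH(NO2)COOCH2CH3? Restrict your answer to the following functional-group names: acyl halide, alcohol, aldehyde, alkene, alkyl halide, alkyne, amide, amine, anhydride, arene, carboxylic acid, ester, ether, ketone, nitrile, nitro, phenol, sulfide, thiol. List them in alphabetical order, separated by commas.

aldehyde, carboxylic acid, ester, ketone, nitro

Working along the chain:
  OHC: terminal –CHO: carbonyl C bonded to H and C → aldehyde.
  CH(COOH): pendant –COOH: carbonyl C bonded to C and –OH → carboxylic acid.
  CH(CHO): pendant –CHO: carbonyl C bonded to C and H → aldehyde.
  CH(COCH3): pendant –COCH3: carbonyl C bonded to two carbons → ketone.
  CH(OCOCH3): pendant –OC(=O)CH3: an acyloxy group → ester.
  CH(COOH): pendant –COOH: carbonyl C bonded to C and –OH → carboxylic acid.
  CH(COCH3): pendant –COCH3: carbonyl C bonded to two carbons → ketone.
  CH(NO2): –NO2 on an sp³ carbon → nitro (the N=O is not a carbonyl).
  COOCH2CH3: –C(=O)OCH2CH3: carbonyl C bonded to C and to –OEt → ester.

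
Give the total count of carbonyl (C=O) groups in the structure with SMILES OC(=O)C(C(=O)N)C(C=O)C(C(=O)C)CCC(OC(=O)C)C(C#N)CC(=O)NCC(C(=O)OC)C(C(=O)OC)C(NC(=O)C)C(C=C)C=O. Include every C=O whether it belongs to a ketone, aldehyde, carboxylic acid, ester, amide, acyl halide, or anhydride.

HOOC: carboxylic acid, 1 C=O (running total 1).
CH(CONH2): amide, 1 C=O (running total 2).
CH(CHO): aldehyde, 1 C=O (running total 3).
CH(COCH3): ketone, 1 C=O (running total 4).
CH(OCOCH3): ester, 1 C=O (running total 5).
CH2CONHCH2: amide, 1 C=O (running total 6).
CH(COOCH3): ester, 1 C=O (running total 7).
CH(COOCH3): ester, 1 C=O (running total 8).
CH(NHCOCH3): amide, 1 C=O (running total 9).
CHO: aldehyde, 1 C=O (running total 10).

10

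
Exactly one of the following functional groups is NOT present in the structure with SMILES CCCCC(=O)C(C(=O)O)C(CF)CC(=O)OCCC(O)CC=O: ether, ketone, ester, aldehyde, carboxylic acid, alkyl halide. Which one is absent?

alkyl halide: present (CH(CH2F) — pendant –CH2X: halogen on sp³ carbon → alkyl halide).
ester: present (CH2COOCH2 — –C(=O)–O–C with C on the carbonyl side → ester).
ketone: present (CO — –C(=O)– with carbon on both sides → ketone).
carboxylic acid: present (CH(COOH) — pendant –COOH: carbonyl C bonded to C and –OH → carboxylic acid).
aldehyde: present (CHO — terminal –CHO: carbonyl C bonded to H and C → aldehyde).
ether: absent. In CH2COOCH2, the C–O–C oxygen is adjacent to a C=O, so it belongs to an ester, not an ether.

ether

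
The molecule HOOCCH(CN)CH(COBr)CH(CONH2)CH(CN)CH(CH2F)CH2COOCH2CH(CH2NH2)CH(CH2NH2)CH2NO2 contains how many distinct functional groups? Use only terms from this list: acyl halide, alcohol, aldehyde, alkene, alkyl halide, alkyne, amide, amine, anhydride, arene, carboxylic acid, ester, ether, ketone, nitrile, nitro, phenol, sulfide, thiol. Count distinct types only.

8

–COOH: carbonyl C bonded to –OH and C → carboxylic acid (the –OH is not a separate alcohol).
pendant –C≡N: nitrile.
pendant –C(=O)X: carbonyl C bonded to C and halogen → acyl halide.
pendant –CONH2: carbonyl C bonded to C and N → amide.
pendant –C≡N: nitrile.
pendant –CH2X: halogen on sp³ carbon → alkyl halide.
–C(=O)–O–C with C on the carbonyl side → ester.
pendant –CH2NH2: N on sp³ C, no adjacent C=O → amine.
pendant –CH2NH2: N on sp³ C, no adjacent C=O → amine.
–NO2 on carbon → nitro group.
Distinct types present: acyl halide, alkyl halide, amide, amine, carboxylic acid, ester, nitrile, nitro.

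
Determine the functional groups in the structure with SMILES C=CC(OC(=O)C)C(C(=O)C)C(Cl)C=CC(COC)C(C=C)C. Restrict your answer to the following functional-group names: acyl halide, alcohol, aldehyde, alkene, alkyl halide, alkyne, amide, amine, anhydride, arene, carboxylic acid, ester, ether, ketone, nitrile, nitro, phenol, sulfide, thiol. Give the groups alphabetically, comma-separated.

C=C double bond → alkene.
pendant –OC(=O)CH3: an acyloxy group → ester.
pendant –COCH3: carbonyl C bonded to two carbons → ketone.
halogen on an sp³ carbon → alkyl halide.
C=C double bond → alkene.
pendant –CH2OCH3: C–O–C linkage → ether.
pendant –CH=CH2: C=C double bond → alkene.

alkene, alkyl halide, ester, ether, ketone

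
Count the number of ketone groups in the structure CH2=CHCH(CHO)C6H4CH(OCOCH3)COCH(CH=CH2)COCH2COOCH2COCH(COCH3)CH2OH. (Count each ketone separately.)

Working along the chain:
  CH2=CH: C=C double bond → alkene.
  CH(CHO): pendant –CHO: carbonyl C bonded to C and H → aldehyde.
  C6H4: para-disubstituted benzene ring → arene.
  CH(OCOCH3): pendant –OC(=O)CH3: an acyloxy group → ester.
  CO: –C(=O)– with carbon on both sides → ketone.
  CH(CH=CH2): pendant –CH=CH2: C=C double bond → alkene.
  CO: –C(=O)– with carbon on both sides → ketone.
  CH2COOCH2: –C(=O)–O–C with C on the carbonyl side → ester.
  CO: –C(=O)– with carbon on both sides → ketone.
  CH(COCH3): pendant –COCH3: carbonyl C bonded to two carbons → ketone.
  CH2OH: –OH on an sp³ carbon → alcohol.
Ketone appears at: CO, CO, CO, CH(COCH3) → 4.

4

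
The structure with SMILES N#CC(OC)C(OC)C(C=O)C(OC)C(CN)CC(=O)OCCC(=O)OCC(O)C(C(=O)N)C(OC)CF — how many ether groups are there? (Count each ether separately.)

4

Working along the chain:
  N≡C: N≡C–: carbon triple-bonded to nitrogen → nitrile.
  CH(OCH3): pendant –OCH3: C–O–C with sp³ C, no adjacent C=O → ether.
  CH(OCH3): pendant –OCH3: C–O–C with sp³ C, no adjacent C=O → ether.
  CH(CHO): pendant –CHO: carbonyl C bonded to C and H → aldehyde.
  CH(OCH3): pendant –OCH3: C–O–C with sp³ C, no adjacent C=O → ether.
  CH(CH2NH2): pendant –CH2NH2: N on sp³ C, no adjacent C=O → amine.
  CH2COOCH2: –C(=O)–O–C with C on the carbonyl side → ester.
  CH2COOCH2: –C(=O)–O–C with C on the carbonyl side → ester.
  CH(OH): –OH on an sp³ carbon → alcohol (secondary).
  CH(CONH2): pendant –CONH2: carbonyl C bonded to C and N → amide.
  CH(OCH3): pendant –OCH3: C–O–C with sp³ C, no adjacent C=O → ether.
  CH2F: halogen on an sp³ carbon → alkyl halide.
Ether appears at: CH(OCH3), CH(OCH3), CH(OCH3), CH(OCH3) → 4.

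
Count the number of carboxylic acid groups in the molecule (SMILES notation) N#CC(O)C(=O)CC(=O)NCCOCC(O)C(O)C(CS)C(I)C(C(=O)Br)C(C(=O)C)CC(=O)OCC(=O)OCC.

Taking each segment in turn:
  N≡C: N≡C–: carbon triple-bonded to nitrogen → nitrile.
  CH(OH): –OH on an sp³ carbon → alcohol (secondary).
  CO: –C(=O)– with carbon on both sides → ketone.
  CH2CONHCH2: –C(=O)–N– linkage → amide (the N is not an amine).
  CH2OCH2: C–O–C with sp³ carbons on both sides and no adjacent C=O → ether.
  CH(OH): –OH on an sp³ carbon → alcohol (secondary).
  CH(OH): –OH on an sp³ carbon → alcohol (secondary).
  CH(CH2SH): pendant –CH2SH → thiol.
  CH(I): halogen on an sp³ carbon → alkyl halide.
  CH(COBr): pendant –C(=O)X: carbonyl C bonded to C and halogen → acyl halide.
  CH(COCH3): pendant –COCH3: carbonyl C bonded to two carbons → ketone.
  CH2COOCH2: –C(=O)–O–C with C on the carbonyl side → ester.
  COOCH2CH3: –C(=O)OCH2CH3: carbonyl C bonded to C and to –OEt → ester.
No segment is a carboxylic acid: CH(OH) is alcohol, not carboxylic acid; CH2CONHCH2 is amide, not carboxylic acid; CH(OH) is alcohol, not carboxylic acid. → 0.

0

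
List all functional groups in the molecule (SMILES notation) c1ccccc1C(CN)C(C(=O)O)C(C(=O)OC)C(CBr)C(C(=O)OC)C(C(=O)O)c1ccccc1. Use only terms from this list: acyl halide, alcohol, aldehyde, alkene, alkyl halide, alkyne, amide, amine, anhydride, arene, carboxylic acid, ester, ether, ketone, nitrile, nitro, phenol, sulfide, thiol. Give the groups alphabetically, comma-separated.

alkyl halide, amine, arene, carboxylic acid, ester

C6H5– phenyl ring → arene.
pendant –CH2NH2: N on sp³ C, no adjacent C=O → amine.
pendant –COOH: carbonyl C bonded to C and –OH → carboxylic acid.
pendant –COOCH3: carbonyl C bonded to C and –OCH3 → ester.
pendant –CH2X: halogen on sp³ carbon → alkyl halide.
pendant –COOCH3: carbonyl C bonded to C and –OCH3 → ester.
pendant –COOH: carbonyl C bonded to C and –OH → carboxylic acid.
–C6H5 phenyl ring → arene.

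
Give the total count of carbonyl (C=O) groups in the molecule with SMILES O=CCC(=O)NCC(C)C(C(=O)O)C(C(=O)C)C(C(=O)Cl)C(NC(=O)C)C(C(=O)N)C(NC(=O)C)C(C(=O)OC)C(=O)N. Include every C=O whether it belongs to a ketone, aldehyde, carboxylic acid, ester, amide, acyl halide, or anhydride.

OHC: aldehyde, 1 C=O (running total 1).
CH2CONHCH2: amide, 1 C=O (running total 2).
CH(COOH): carboxylic acid, 1 C=O (running total 3).
CH(COCH3): ketone, 1 C=O (running total 4).
CH(COCl): acyl halide, 1 C=O (running total 5).
CH(NHCOCH3): amide, 1 C=O (running total 6).
CH(CONH2): amide, 1 C=O (running total 7).
CH(NHCOCH3): amide, 1 C=O (running total 8).
CH(COOCH3): ester, 1 C=O (running total 9).
CONH2: amide, 1 C=O (running total 10).

10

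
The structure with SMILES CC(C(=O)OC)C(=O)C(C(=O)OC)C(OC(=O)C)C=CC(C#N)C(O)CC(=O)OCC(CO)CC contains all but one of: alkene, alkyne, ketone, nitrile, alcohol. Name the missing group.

alkyne

nitrile: present (CH(CN) — pendant –C≡N: nitrile).
alkene: present (CH=CH — C=C double bond → alkene).
alcohol: present (CH(OH) — –OH on an sp³ carbon → alcohol (secondary)).
ketone: present (CO — –C(=O)– with carbon on both sides → ketone).
alkyne: absent. In CH(CN), the triple bond is C≡N, not C≡C, so it is a nitrile.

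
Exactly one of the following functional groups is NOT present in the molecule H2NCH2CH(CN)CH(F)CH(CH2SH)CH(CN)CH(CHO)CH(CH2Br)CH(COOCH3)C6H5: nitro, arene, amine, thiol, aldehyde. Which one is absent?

aldehyde: present (CH(CHO) — pendant –CHO: carbonyl C bonded to C and H → aldehyde).
thiol: present (CH(CH2SH) — pendant –CH2SH → thiol).
arene: present (C6H5 — –C6H5 phenyl ring → arene).
amine: present (H2NCH2 — –NH2 on an sp³ carbon with no adjacent C=O → amine).
nitro: no segment matches this pattern.

nitro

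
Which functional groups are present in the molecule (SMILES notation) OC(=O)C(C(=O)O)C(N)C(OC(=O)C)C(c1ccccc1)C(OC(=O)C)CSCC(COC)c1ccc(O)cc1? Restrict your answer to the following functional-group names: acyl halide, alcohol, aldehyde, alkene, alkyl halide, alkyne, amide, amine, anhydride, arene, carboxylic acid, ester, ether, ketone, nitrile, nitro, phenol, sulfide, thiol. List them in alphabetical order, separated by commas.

–COOH: carbonyl C bonded to –OH and C → carboxylic acid (the –OH is not a separate alcohol).
pendant –COOH: carbonyl C bonded to C and –OH → carboxylic acid.
–NH2 on an sp³ carbon with no adjacent C=O → amine.
pendant –OC(=O)CH3: an acyloxy group → ester.
pendant –C6H5: benzene ring → arene.
pendant –OC(=O)CH3: an acyloxy group → ester.
C–S–C linkage → sulfide (thioether).
pendant –CH2OCH3: C–O–C linkage → ether.
–OH attached directly to an aromatic ring → phenol (not alcohol); the ring itself is an arene.

amine, arene, carboxylic acid, ester, ether, phenol, sulfide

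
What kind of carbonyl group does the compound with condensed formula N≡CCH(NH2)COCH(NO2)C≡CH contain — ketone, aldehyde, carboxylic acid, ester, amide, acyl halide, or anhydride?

The carbonyl is in the CO segment: –C(=O)– with carbon on both sides → ketone.

ketone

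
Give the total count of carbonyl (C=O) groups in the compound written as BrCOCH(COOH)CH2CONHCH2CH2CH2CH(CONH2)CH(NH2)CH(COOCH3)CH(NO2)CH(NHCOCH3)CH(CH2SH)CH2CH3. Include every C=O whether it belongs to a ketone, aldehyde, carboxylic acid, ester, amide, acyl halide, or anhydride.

BrCO: acyl halide, 1 C=O (running total 1).
CH(COOH): carboxylic acid, 1 C=O (running total 2).
CH2CONHCH2: amide, 1 C=O (running total 3).
CH(CONH2): amide, 1 C=O (running total 4).
CH(COOCH3): ester, 1 C=O (running total 5).
CH(NHCOCH3): amide, 1 C=O (running total 6).

6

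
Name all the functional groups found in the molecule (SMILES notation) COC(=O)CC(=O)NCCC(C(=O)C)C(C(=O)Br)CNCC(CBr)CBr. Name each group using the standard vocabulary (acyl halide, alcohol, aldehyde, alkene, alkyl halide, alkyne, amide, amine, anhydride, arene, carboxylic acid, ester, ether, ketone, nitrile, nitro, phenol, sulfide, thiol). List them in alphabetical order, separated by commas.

acyl halide, alkyl halide, amide, amine, ester, ketone

Working along the chain:
  CH3OOC: CH3O–C(=O)–: carbonyl C bonded to C and to –OCH3 → ester (not ketone + ether).
  CH2CONHCH2: –C(=O)–N– linkage → amide (the N is not an amine).
  CH(COCH3): pendant –COCH3: carbonyl C bonded to two carbons → ketone.
  CH(COBr): pendant –C(=O)X: carbonyl C bonded to C and halogen → acyl halide.
  CH2NHCH2: C–N–C with sp³ carbons and no adjacent C=O → amine (secondary).
  CH(CH2Br): pendant –CH2X: halogen on sp³ carbon → alkyl halide.
  CH2Br: halogen on an sp³ carbon → alkyl halide.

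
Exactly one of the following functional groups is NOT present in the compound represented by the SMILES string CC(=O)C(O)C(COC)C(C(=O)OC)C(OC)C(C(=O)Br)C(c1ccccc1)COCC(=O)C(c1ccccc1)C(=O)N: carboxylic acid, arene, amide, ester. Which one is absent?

carboxylic acid

amide: present (CONH2 — –C(=O)NH2: carbonyl C bonded to C and to N → amide (the N is not a separate amine)).
ester: present (CH(COOCH3) — pendant –COOCH3: carbonyl C bonded to C and –OCH3 → ester).
arene: present (CH(C6H5) — pendant –C6H5: benzene ring → arene).
carboxylic acid: absent. In CH(COOCH3), the acyl oxygen is bonded to carbon (–O–C), not to H, so this is an ester. In CONH2, the carbonyl is bonded to nitrogen, not to –OH; that is an amide.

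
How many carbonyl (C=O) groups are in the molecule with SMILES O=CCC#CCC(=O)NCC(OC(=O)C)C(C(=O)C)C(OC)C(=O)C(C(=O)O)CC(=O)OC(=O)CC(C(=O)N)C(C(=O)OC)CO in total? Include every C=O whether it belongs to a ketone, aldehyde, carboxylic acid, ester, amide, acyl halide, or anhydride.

OHC: aldehyde, 1 C=O (running total 1).
CH2CONHCH2: amide, 1 C=O (running total 2).
CH(OCOCH3): ester, 1 C=O (running total 3).
CH(COCH3): ketone, 1 C=O (running total 4).
CO: ketone, 1 C=O (running total 5).
CH(COOH): carboxylic acid, 1 C=O (running total 6).
CH2CO-O-COCH2: anhydride, 2 C=O (running total 8).
CH(CONH2): amide, 1 C=O (running total 9).
CH(COOCH3): ester, 1 C=O (running total 10).

10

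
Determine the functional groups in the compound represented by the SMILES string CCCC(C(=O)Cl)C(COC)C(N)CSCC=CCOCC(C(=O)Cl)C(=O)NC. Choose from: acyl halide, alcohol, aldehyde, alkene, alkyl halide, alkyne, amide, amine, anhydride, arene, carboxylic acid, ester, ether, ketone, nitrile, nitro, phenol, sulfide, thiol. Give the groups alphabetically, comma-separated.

acyl halide, alkene, amide, amine, ether, sulfide

Reading the structure from left to right:
  CH(COCl): pendant –C(=O)X: carbonyl C bonded to C and halogen → acyl halide.
  CH(CH2OCH3): pendant –CH2OCH3: C–O–C linkage → ether.
  CH(NH2): –NH2 on an sp³ carbon with no adjacent C=O → amine.
  CH2SCH2: C–S–C linkage → sulfide (thioether).
  CH=CH: C=C double bond → alkene.
  CH2OCH2: C–O–C with sp³ carbons on both sides and no adjacent C=O → ether.
  CH(COCl): pendant –C(=O)X: carbonyl C bonded to C and halogen → acyl halide.
  CONHCH3: –C(=O)NHCH3: carbonyl C bonded to C and to N → amide (the N is not an amine).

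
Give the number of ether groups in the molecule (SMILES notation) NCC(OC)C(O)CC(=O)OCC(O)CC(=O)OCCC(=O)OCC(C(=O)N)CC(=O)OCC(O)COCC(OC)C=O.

3

–NH2 on an sp³ carbon with no adjacent C=O → amine.
pendant –OCH3: C–O–C with sp³ C, no adjacent C=O → ether.
–OH on an sp³ carbon → alcohol (secondary).
–C(=O)–O–C with C on the carbonyl side → ester.
–OH on an sp³ carbon → alcohol (secondary).
–C(=O)–O–C with C on the carbonyl side → ester.
–C(=O)–O–C with C on the carbonyl side → ester.
pendant –CONH2: carbonyl C bonded to C and N → amide.
–C(=O)–O–C with C on the carbonyl side → ester.
–OH on an sp³ carbon → alcohol (secondary).
C–O–C with sp³ carbons on both sides and no adjacent C=O → ether.
pendant –OCH3: C–O–C with sp³ C, no adjacent C=O → ether.
terminal –CHO: carbonyl C bonded to H and C → aldehyde.
Ether appears at: CH(OCH3), CH2OCH2, CH(OCH3) → 3.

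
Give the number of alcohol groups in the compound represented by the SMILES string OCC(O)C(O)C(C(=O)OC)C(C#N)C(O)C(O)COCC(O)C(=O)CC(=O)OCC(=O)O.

6

Reading the structure from left to right:
  HOCH2: HO– on an sp³ carbon → alcohol.
  CH(OH): –OH on an sp³ carbon → alcohol (secondary).
  CH(OH): –OH on an sp³ carbon → alcohol (secondary).
  CH(COOCH3): pendant –COOCH3: carbonyl C bonded to C and –OCH3 → ester.
  CH(CN): pendant –C≡N: nitrile.
  CH(OH): –OH on an sp³ carbon → alcohol (secondary).
  CH(OH): –OH on an sp³ carbon → alcohol (secondary).
  CH2OCH2: C–O–C with sp³ carbons on both sides and no adjacent C=O → ether.
  CH(OH): –OH on an sp³ carbon → alcohol (secondary).
  CO: –C(=O)– with carbon on both sides → ketone.
  CH2COOCH2: –C(=O)–O–C with C on the carbonyl side → ester.
  COOH: –COOH: carbonyl C bonded to –OH and C → carboxylic acid (the –OH is not a separate alcohol).
Alcohol appears at: HOCH2, CH(OH), CH(OH), CH(OH), CH(OH), CH(OH) → 6.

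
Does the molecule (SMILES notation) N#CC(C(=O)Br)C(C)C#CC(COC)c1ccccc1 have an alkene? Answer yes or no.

no

N≡C–: carbon triple-bonded to nitrogen → nitrile.
pendant –C(=O)X: carbonyl C bonded to C and halogen → acyl halide.
C≡C triple bond → alkyne.
pendant –CH2OCH3: C–O–C linkage → ether.
–C6H5 phenyl ring → arene.
In C6H5, the C=C units are part of an aromatic ring, which is an arene, not an isolated alkene.
The groups actually present are: acyl halide, alkyne, arene, ether, nitrile.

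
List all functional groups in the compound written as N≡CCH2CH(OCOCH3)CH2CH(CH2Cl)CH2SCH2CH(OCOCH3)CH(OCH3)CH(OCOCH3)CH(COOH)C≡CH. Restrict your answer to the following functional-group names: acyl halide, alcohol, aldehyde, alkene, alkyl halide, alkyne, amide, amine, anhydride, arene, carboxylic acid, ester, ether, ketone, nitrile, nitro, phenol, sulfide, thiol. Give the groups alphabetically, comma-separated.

alkyl halide, alkyne, carboxylic acid, ester, ether, nitrile, sulfide

Taking each segment in turn:
  N≡C: N≡C–: carbon triple-bonded to nitrogen → nitrile.
  CH(OCOCH3): pendant –OC(=O)CH3: an acyloxy group → ester.
  CH(CH2Cl): pendant –CH2X: halogen on sp³ carbon → alkyl halide.
  CH2SCH2: C–S–C linkage → sulfide (thioether).
  CH(OCOCH3): pendant –OC(=O)CH3: an acyloxy group → ester.
  CH(OCH3): pendant –OCH3: C–O–C with sp³ C, no adjacent C=O → ether.
  CH(OCOCH3): pendant –OC(=O)CH3: an acyloxy group → ester.
  CH(COOH): pendant –COOH: carbonyl C bonded to C and –OH → carboxylic acid.
  C≡CH: C≡C triple bond → alkyne.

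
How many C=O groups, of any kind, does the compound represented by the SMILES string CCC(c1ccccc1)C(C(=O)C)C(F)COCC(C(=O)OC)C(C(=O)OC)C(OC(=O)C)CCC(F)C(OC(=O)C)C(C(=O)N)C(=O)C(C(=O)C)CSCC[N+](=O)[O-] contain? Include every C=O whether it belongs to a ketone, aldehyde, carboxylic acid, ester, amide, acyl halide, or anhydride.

8

CH(COCH3): ketone, 1 C=O (running total 1).
CH(COOCH3): ester, 1 C=O (running total 2).
CH(COOCH3): ester, 1 C=O (running total 3).
CH(OCOCH3): ester, 1 C=O (running total 4).
CH(OCOCH3): ester, 1 C=O (running total 5).
CH(CONH2): amide, 1 C=O (running total 6).
CO: ketone, 1 C=O (running total 7).
CH(COCH3): ketone, 1 C=O (running total 8).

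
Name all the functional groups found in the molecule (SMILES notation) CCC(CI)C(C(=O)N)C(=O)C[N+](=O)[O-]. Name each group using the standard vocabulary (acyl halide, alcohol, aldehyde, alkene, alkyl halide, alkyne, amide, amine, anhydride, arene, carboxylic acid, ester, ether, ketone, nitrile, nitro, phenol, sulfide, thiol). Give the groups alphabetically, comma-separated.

alkyl halide, amide, ketone, nitro

pendant –CH2X: halogen on sp³ carbon → alkyl halide.
pendant –CONH2: carbonyl C bonded to C and N → amide.
–C(=O)– with carbon on both sides → ketone.
–NO2 on carbon → nitro group.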